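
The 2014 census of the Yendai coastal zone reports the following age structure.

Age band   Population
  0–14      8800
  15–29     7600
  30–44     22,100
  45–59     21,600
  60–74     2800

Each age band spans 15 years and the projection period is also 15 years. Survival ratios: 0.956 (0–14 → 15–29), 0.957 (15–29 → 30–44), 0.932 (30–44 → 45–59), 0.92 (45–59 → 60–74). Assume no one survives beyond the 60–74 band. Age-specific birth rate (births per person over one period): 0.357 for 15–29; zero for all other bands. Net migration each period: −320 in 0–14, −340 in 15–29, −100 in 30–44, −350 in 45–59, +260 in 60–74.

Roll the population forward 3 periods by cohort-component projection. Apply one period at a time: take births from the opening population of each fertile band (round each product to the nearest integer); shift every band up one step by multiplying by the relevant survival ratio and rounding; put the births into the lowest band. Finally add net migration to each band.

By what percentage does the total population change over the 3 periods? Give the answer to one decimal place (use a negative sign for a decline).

After projecting period 1:
Births: 7600 × 0.357 = 2713
15–29: 8800 × 0.956 = 8413
30–44: 7600 × 0.957 = 7273
45–59: 22100 × 0.932 = 20597
60–74: 21600 × 0.92 = 19872
Net migration: 0–14 − 320 → 2393; 15–29 − 340 → 8073; 30–44 − 100 → 7173; 45–59 − 350 → 20247; 60–74 + 260 → 20132
Population now: 0–14=2393, 15–29=8073, 30–44=7173, 45–59=20247, 60–74=20132
After projecting period 2:
Births: 8073 × 0.357 = 2882
15–29: 2393 × 0.956 = 2288
30–44: 8073 × 0.957 = 7726
45–59: 7173 × 0.932 = 6685
60–74: 20247 × 0.92 = 18627
Net migration: 0–14 − 320 → 2562; 15–29 − 340 → 1948; 30–44 − 100 → 7626; 45–59 − 350 → 6335; 60–74 + 260 → 18887
Population now: 0–14=2562, 15–29=1948, 30–44=7626, 45–59=6335, 60–74=18887
After projecting period 3:
Births: 1948 × 0.357 = 695
15–29: 2562 × 0.956 = 2449
30–44: 1948 × 0.957 = 1864
45–59: 7626 × 0.932 = 7107
60–74: 6335 × 0.92 = 5828
Net migration: 0–14 − 320 → 375; 15–29 − 340 → 2109; 30–44 − 100 → 1764; 45–59 − 350 → 6757; 60–74 + 260 → 6088
Population now: 0–14=375, 15–29=2109, 30–44=1764, 45–59=6757, 60–74=6088
Total: 62900 → 17093; change = -45807; percentage change = -72.8%

-72.8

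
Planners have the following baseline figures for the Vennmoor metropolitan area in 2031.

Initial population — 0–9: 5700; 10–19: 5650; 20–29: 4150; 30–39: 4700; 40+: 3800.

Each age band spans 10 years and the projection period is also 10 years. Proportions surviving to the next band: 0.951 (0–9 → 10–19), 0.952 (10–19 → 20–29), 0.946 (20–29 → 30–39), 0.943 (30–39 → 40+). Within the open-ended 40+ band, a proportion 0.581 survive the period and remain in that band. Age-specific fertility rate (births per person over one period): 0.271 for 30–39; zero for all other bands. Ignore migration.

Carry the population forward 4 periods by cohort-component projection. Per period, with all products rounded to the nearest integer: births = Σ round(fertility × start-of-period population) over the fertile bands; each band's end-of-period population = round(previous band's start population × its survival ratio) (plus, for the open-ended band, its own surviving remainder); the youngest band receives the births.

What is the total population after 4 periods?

— Period 1 —
Births: 4700 * 0.271 = 1274
10–19: 5700 * 0.951 = 5421
20–29: 5650 * 0.952 = 5379
30–39: 4150 * 0.946 = 3926
40+: 4700 * 0.943 + 3800 * 0.581 = 4432 + 2208 = 6640
Giving 1274 / 5421 / 5379 / 3926 / 6640.
— Period 2 —
Births: 3926 * 0.271 = 1064
10–19: 1274 * 0.951 = 1212
20–29: 5421 * 0.952 = 5161
30–39: 5379 * 0.946 = 5089
40+: 3926 * 0.943 + 6640 * 0.581 = 3702 + 3858 = 7560
Giving 1064 / 1212 / 5161 / 5089 / 7560.
— Period 3 —
Births: 5089 * 0.271 = 1379
10–19: 1064 * 0.951 = 1012
20–29: 1212 * 0.952 = 1154
30–39: 5161 * 0.946 = 4882
40+: 5089 * 0.943 + 7560 * 0.581 = 4799 + 4392 = 9191
Giving 1379 / 1012 / 1154 / 4882 / 9191.
— Period 4 —
Births: 4882 * 0.271 = 1323
10–19: 1379 * 0.951 = 1311
20–29: 1012 * 0.952 = 963
30–39: 1154 * 0.946 = 1092
40+: 4882 * 0.943 + 9191 * 0.581 = 4604 + 5340 = 9944
Giving 1323 / 1311 / 963 / 1092 / 9944.
Total after period 4: 1323 + 1311 + 963 + 1092 + 9944 = 14633

14633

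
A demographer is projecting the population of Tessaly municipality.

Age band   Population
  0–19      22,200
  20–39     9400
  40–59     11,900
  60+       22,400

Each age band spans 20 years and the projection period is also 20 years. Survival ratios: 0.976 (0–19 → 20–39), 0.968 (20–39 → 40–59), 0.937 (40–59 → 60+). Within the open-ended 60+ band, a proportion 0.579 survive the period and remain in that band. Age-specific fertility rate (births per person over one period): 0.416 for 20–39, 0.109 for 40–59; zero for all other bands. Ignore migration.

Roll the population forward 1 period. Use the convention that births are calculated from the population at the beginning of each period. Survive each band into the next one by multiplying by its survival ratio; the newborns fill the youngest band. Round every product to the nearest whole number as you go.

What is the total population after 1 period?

60093

— Period 1 —
Births: 9400 × 0.416 = 3910  |  11900 × 0.109 = 1297 → 5207
20–39: 22200 × 0.976 = 21667
40–59: 9400 × 0.968 = 9099
60+: 11900 × 0.937 + 22400 × 0.579 = 11150 + 12970 = 24120
Population now: 0–19=5207, 20–39=21667, 40–59=9099, 60+=24120
Total after period 1: 5207 + 21667 + 9099 + 24120 = 60093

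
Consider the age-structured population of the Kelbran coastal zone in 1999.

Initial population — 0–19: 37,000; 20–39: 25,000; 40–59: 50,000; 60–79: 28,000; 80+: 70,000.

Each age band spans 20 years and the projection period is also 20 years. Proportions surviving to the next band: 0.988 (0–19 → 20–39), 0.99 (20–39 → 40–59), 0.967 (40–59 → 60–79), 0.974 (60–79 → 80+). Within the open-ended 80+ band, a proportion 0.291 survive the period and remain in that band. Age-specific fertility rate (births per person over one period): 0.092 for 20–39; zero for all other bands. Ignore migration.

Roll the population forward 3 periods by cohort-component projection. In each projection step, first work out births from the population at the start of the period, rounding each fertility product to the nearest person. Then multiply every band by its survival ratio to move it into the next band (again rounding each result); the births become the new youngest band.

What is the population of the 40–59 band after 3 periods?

2249

Numbering the groups 1..5 from youngest to oldest:
Period 1:
Births: 25000 × 0.092 = 2300
Group 2: 37000 × 0.988 = 36556
Group 3: 25000 × 0.99 = 24750
Group 4: 50000 × 0.967 = 48350
Group 5: 28000 × 0.974 + 70000 × 0.291 = 27272 + 20370 = 47642
Population now: 0–19=2300, 20–39=36556, 40–59=24750, 60–79=48350, 80+=47642
Period 2:
Births: 36556 × 0.092 = 3363
Group 2: 2300 × 0.988 = 2272
Group 3: 36556 × 0.99 = 36190
Group 4: 24750 × 0.967 = 23933
Group 5: 48350 × 0.974 + 47642 × 0.291 = 47093 + 13864 = 60957
Population now: 0–19=3363, 20–39=2272, 40–59=36190, 60–79=23933, 80+=60957
Period 3:
Births: 2272 × 0.092 = 209
Group 2: 3363 × 0.988 = 3323
Group 3: 2272 × 0.99 = 2249
Group 4: 36190 × 0.967 = 34996
Group 5: 23933 × 0.974 + 60957 × 0.291 = 23311 + 17738 = 41049
Population now: 0–19=209, 20–39=3323, 40–59=2249, 60–79=34996, 80+=41049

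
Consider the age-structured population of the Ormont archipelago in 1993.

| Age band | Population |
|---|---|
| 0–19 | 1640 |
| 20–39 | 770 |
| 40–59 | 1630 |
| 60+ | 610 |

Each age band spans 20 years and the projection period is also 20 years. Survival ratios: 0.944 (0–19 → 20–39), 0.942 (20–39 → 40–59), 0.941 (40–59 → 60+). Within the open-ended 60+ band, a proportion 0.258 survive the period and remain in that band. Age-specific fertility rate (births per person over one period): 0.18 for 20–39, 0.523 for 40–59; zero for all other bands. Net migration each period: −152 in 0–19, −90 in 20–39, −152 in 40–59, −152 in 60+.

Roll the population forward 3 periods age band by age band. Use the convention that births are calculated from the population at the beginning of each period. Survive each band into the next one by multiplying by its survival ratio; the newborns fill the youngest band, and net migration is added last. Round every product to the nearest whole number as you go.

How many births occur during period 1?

Call the bands 1 to 4, youngest first.
After projecting period 1:
Births: 770 × 0.18 = 139  |  1630 × 0.523 = 852 → total 991
Band 2: 1640 × 0.944 = 1548
Band 3: 770 × 0.942 = 725
Band 4: 1630 × 0.941 + 610 × 0.258 = 1534 + 157 = 1691
Net migration: Band 1 − 152 → 839; Band 2 − 90 → 1458; Band 3 − 152 → 573; Band 4 − 152 → 1539
Giving 839 / 1458 / 573 / 1539.

991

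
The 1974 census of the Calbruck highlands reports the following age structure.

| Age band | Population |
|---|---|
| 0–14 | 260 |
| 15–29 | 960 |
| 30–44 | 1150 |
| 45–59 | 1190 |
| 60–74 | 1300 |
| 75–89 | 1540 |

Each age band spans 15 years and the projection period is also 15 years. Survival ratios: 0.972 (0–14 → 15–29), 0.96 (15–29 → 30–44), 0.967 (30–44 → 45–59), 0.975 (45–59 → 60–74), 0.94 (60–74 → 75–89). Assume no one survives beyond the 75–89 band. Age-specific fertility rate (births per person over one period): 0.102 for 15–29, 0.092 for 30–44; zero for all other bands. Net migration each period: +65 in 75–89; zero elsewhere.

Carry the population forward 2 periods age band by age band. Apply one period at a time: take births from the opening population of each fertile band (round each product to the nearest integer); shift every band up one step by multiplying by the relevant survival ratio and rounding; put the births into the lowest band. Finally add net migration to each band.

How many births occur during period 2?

Period 1.
Births: 960 × 0.102 = 98 ; 1150 × 0.092 = 106 → 204
15–29: 260 × 0.972 = 253
30–44: 960 × 0.96 = 922
45–59: 1150 × 0.967 = 1112
60–74: 1190 × 0.975 = 1160
75–89: 1300 × 0.94 = 1222
Net migration: 75–89 + 65 → 1287
Population now: 0–14=204, 15–29=253, 30–44=922, 45–59=1112, 60–74=1160, 75–89=1287
Period 2.
Births: 253 × 0.102 = 26 ; 922 × 0.092 = 85 → 111
15–29: 204 × 0.972 = 198
30–44: 253 × 0.96 = 243
45–59: 922 × 0.967 = 892
60–74: 1112 × 0.975 = 1084
75–89: 1160 × 0.94 = 1090
Net migration: 75–89 + 65 → 1155
Population now: 0–14=111, 15–29=198, 30–44=243, 45–59=892, 60–74=1084, 75–89=1155

111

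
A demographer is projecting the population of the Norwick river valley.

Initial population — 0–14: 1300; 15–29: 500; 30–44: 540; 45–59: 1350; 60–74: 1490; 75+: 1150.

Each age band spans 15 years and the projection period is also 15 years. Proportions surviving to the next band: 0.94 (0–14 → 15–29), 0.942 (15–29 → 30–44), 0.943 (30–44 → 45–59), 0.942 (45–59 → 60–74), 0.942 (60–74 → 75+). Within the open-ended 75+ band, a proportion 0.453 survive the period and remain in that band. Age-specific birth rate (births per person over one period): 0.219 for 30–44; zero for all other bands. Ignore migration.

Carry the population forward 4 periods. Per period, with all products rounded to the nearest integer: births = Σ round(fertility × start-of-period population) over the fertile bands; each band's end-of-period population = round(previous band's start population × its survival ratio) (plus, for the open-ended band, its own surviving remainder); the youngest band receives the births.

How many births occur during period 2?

103

— Period 1 —
Births: 540 × 0.219 = 118
15–29: 1300 × 0.94 = 1222
30–44: 500 × 0.942 = 471
45–59: 540 × 0.943 = 509
60–74: 1350 × 0.942 = 1272
75+: 1490 × 0.942 + 1150 × 0.453 = 1404 + 521 = 1925
End of period: [118, 1222, 471, 509, 1272, 1925]
— Period 2 —
Births: 471 × 0.219 = 103
15–29: 118 × 0.94 = 111
30–44: 1222 × 0.942 = 1151
45–59: 471 × 0.943 = 444
60–74: 509 × 0.942 = 479
75+: 1272 × 0.942 + 1925 × 0.453 = 1198 + 872 = 2070
End of period: [103, 111, 1151, 444, 479, 2070]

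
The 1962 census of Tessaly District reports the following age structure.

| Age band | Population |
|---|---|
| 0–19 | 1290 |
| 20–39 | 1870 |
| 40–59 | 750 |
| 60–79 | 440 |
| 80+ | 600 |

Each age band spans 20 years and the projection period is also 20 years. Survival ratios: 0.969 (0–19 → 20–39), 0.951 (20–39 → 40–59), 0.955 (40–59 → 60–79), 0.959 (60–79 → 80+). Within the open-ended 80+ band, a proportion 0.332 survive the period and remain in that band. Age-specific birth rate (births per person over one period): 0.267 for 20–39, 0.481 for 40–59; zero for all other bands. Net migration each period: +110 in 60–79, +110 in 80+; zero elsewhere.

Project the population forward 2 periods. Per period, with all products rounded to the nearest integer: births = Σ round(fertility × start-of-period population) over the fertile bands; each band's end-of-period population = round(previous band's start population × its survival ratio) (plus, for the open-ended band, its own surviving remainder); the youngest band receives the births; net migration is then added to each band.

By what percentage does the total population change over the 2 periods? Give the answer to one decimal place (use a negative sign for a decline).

Call the groups 1 to 5, youngest first.
— Period 1 —
Births: 1870 × 0.267 = 499 ; 750 × 0.481 = 361 — total 860
Group 2: 1290 × 0.969 = 1250
Group 3: 1870 × 0.951 = 1778
Group 4: 750 × 0.955 = 716
Group 5: 440 × 0.959 + 600 × 0.332 = 422 + 199 = 621
Net migration: Group 4 + 110 → 826; Group 5 + 110 → 731
Population now: 0–19=860, 20–39=1250, 40–59=1778, 60–79=826, 80+=731
— Period 2 —
Births: 1250 × 0.267 = 334 ; 1778 × 0.481 = 855 — total 1189
Group 2: 860 × 0.969 = 833
Group 3: 1250 × 0.951 = 1189
Group 4: 1778 × 0.955 = 1698
Group 5: 826 × 0.959 + 731 × 0.332 = 792 + 243 = 1035
Net migration: Group 4 + 110 → 1808; Group 5 + 110 → 1145
Population now: 0–19=1189, 20–39=833, 40–59=1189, 60–79=1808, 80+=1145
Total: 4950 → 6164; change = 1214; percentage change = 24.5%

24.5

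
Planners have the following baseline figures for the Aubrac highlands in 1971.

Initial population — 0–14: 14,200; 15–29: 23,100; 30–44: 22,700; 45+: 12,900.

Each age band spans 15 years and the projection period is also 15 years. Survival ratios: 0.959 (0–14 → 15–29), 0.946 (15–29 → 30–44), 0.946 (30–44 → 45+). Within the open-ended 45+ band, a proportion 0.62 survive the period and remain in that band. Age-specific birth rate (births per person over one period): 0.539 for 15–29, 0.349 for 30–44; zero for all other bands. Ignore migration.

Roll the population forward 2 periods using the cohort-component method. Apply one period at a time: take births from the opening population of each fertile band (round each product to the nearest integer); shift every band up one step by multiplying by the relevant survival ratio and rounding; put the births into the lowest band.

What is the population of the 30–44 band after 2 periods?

12883

— Period 1 —
Births: 23100 × 0.539 = 12451 ; 22700 × 0.349 = 7922 → 20373
15–29: 14200 × 0.959 = 13618
30–44: 23100 × 0.946 = 21853
45+: 22700 × 0.946 + 12900 × 0.62 = 21474 + 7998 = 29472
Population now: 0–14=20373, 15–29=13618, 30–44=21853, 45+=29472
— Period 2 —
Births: 13618 × 0.539 = 7340 ; 21853 × 0.349 = 7627 → 14967
15–29: 20373 × 0.959 = 19538
30–44: 13618 × 0.946 = 12883
45+: 21853 × 0.946 + 29472 × 0.62 = 20673 + 18273 = 38946
Population now: 0–14=14967, 15–29=19538, 30–44=12883, 45+=38946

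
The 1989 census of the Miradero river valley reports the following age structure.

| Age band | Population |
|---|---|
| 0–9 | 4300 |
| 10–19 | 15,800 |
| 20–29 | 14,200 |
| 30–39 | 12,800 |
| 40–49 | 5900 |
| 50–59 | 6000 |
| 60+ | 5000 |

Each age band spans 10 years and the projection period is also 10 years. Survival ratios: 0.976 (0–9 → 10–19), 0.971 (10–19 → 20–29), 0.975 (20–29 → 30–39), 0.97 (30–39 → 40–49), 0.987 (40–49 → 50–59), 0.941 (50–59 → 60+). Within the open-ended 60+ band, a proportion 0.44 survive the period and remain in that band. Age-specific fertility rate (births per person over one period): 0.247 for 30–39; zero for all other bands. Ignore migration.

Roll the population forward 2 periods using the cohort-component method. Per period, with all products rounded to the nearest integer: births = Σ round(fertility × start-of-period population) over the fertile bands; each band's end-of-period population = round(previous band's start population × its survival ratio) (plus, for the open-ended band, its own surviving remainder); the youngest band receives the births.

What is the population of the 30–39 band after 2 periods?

14958

[period 1]
Births: 12800 × 0.247 = 3162
10–19: 4300 × 0.976 = 4197
20–29: 15800 × 0.971 = 15342
30–39: 14200 × 0.975 = 13845
40–49: 12800 × 0.97 = 12416
50–59: 5900 × 0.987 = 5823
60+: 6000 × 0.941 + 5000 × 0.44 = 5646 + 2200 = 7846
Population now: 0–9=3162, 10–19=4197, 20–29=15342, 30–39=13845, 40–49=12416, 50–59=5823, 60+=7846
[period 2]
Births: 13845 × 0.247 = 3420
10–19: 3162 × 0.976 = 3086
20–29: 4197 × 0.971 = 4075
30–39: 15342 × 0.975 = 14958
40–49: 13845 × 0.97 = 13430
50–59: 12416 × 0.987 = 12255
60+: 5823 × 0.941 + 7846 × 0.44 = 5479 + 3452 = 8931
Population now: 0–9=3420, 10–19=3086, 20–29=4075, 30–39=14958, 40–49=13430, 50–59=12255, 60+=8931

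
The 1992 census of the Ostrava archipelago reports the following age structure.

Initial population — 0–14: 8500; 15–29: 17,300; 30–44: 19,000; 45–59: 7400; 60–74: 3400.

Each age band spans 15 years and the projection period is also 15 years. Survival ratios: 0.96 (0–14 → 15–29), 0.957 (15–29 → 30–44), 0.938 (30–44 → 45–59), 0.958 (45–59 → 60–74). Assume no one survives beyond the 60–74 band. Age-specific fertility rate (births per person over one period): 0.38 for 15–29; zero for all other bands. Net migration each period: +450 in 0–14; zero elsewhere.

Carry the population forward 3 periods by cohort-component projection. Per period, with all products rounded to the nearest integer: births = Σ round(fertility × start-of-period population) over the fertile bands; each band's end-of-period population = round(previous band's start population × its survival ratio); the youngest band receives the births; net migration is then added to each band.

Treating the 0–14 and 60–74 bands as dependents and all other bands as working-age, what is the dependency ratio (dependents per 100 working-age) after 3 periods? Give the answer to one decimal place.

Call the groups 1 to 5, youngest first.
— Period 1 —
Births: 17300 × 0.38 = 6574
Group 2: 8500 × 0.96 = 8160
Group 3: 17300 × 0.957 = 16556
Group 4: 19000 × 0.938 = 17822
Group 5: 7400 × 0.958 = 7089
Net migration: Group 1 + 450 → 7024
Giving 7024 / 8160 / 16556 / 17822 / 7089.
— Period 2 —
Births: 8160 × 0.38 = 3101
Group 2: 7024 × 0.96 = 6743
Group 3: 8160 × 0.957 = 7809
Group 4: 16556 × 0.938 = 15530
Group 5: 17822 × 0.958 = 17073
Net migration: Group 1 + 450 → 3551
Giving 3551 / 6743 / 7809 / 15530 / 17073.
— Period 3 —
Births: 6743 × 0.38 = 2562
Group 2: 3551 × 0.96 = 3409
Group 3: 6743 × 0.957 = 6453
Group 4: 7809 × 0.938 = 7325
Group 5: 15530 × 0.958 = 14878
Net migration: Group 1 + 450 → 3012
Giving 3012 / 3409 / 6453 / 7325 / 14878.
Dependents (band 0–14 + band 60–74) = 3012 + 14878 = 17890; working-age = 17187; ratio = 17890/17187 × 100 = 104.1

104.1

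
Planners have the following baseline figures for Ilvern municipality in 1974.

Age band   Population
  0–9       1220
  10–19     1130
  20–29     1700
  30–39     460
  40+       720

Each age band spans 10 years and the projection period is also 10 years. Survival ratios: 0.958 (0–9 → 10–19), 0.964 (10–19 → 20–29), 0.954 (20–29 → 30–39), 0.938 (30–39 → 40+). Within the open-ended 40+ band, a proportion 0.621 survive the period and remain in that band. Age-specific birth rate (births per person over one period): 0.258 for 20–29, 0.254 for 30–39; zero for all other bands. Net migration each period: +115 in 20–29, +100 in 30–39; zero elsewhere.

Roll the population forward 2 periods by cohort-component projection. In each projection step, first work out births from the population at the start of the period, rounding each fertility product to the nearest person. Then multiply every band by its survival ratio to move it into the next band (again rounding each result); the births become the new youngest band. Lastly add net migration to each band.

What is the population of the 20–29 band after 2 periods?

(Groups numbered youngest = 1 to oldest = 5.)
After projecting period 1:
Births: 1700 × 0.258 = 439 ; 460 × 0.254 = 117 ⇒ total 556
Group 2: 1220 × 0.958 = 1169
Group 3: 1130 × 0.964 = 1089
Group 4: 1700 × 0.954 = 1622
Group 5: 460 × 0.938 + 720 × 0.621 = 431 + 447 = 878
Net migration: Group 3 + 115 → 1204; Group 4 + 100 → 1722
→ [556, 1169, 1204, 1722, 878]
After projecting period 2:
Births: 1204 × 0.258 = 311 ; 1722 × 0.254 = 437 ⇒ total 748
Group 2: 556 × 0.958 = 533
Group 3: 1169 × 0.964 = 1127
Group 4: 1204 × 0.954 = 1149
Group 5: 1722 × 0.938 + 878 × 0.621 = 1615 + 545 = 2160
Net migration: Group 3 + 115 → 1242; Group 4 + 100 → 1249
→ [748, 533, 1242, 1249, 2160]

1242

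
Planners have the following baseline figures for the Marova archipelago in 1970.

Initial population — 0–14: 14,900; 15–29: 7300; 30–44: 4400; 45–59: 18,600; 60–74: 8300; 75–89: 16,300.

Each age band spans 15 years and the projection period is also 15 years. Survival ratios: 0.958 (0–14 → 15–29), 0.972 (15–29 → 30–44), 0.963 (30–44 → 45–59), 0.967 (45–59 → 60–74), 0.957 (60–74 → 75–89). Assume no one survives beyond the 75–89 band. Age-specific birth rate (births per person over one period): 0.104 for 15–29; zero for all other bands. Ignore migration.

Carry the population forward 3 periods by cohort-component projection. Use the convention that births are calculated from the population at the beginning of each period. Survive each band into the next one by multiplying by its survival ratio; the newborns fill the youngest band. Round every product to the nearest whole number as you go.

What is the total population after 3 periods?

[period 1]
Births: 7300 × 0.104 = 759
15–29: 14900 × 0.958 = 14274
30–44: 7300 × 0.972 = 7096
45–59: 4400 × 0.963 = 4237
60–74: 18600 × 0.967 = 17986
75–89: 8300 × 0.957 = 7943
→ [759, 14274, 7096, 4237, 17986, 7943]
[period 2]
Births: 14274 × 0.104 = 1484
15–29: 759 × 0.958 = 727
30–44: 14274 × 0.972 = 13874
45–59: 7096 × 0.963 = 6833
60–74: 4237 × 0.967 = 4097
75–89: 17986 × 0.957 = 17213
→ [1484, 727, 13874, 6833, 4097, 17213]
[period 3]
Births: 727 × 0.104 = 76
15–29: 1484 × 0.958 = 1422
30–44: 727 × 0.972 = 707
45–59: 13874 × 0.963 = 13361
60–74: 6833 × 0.967 = 6608
75–89: 4097 × 0.957 = 3921
→ [76, 1422, 707, 13361, 6608, 3921]
Total after period 3: 76 + 1422 + 707 + 13361 + 6608 + 3921 = 26095

26095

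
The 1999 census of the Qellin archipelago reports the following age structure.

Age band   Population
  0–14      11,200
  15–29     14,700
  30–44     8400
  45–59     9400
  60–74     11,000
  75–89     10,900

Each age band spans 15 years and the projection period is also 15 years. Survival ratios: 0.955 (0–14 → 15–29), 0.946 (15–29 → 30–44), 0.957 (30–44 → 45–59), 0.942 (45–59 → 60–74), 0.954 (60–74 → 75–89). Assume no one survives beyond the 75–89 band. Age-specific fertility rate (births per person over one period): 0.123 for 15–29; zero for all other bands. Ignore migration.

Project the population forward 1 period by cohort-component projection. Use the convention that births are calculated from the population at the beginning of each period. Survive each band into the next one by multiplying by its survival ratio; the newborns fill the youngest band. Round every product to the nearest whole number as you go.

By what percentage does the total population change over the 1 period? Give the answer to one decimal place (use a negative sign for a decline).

Let group 1 be 0–14 through group 6 = 75–89.
After projecting period 1:
Births: 14700 × 0.123 = 1808
Group 2: 11200 × 0.955 = 10696
Group 3: 14700 × 0.946 = 13906
Group 4: 8400 × 0.957 = 8039
Group 5: 9400 × 0.942 = 8855
Group 6: 11000 × 0.954 = 10494
Giving 1808 / 10696 / 13906 / 8039 / 8855 / 10494.
Total: 65600 → 53798; change = -11802; percentage change = -18.0%

-18.0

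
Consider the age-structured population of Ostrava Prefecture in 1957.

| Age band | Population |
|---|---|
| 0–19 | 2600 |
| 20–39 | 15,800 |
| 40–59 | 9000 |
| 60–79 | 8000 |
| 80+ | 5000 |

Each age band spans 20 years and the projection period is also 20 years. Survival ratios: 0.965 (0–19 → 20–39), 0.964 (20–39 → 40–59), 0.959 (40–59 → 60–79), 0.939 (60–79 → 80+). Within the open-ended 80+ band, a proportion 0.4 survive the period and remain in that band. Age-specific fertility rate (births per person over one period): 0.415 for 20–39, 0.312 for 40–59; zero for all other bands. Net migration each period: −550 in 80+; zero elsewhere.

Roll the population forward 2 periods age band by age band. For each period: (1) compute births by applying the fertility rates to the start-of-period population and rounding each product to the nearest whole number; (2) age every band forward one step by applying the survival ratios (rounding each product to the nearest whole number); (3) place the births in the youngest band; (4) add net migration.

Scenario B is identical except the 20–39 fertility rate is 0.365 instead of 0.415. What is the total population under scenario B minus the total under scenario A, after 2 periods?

-887

Let band 1 be 0–19 through band 5 = 80+.
Period 1:
Births: 15800 × 0.415 = 6557, 9000 × 0.312 = 2808 — total 9365
Band 2: 2600 × 0.965 = 2509
Band 3: 15800 × 0.964 = 15231
Band 4: 9000 × 0.959 = 8631
Band 5: 8000 × 0.939 + 5000 × 0.4 = 7512 + 2000 = 9512
Net migration: Band 5 − 550 → 8962
Giving 9365 / 2509 / 15231 / 8631 / 8962.
Period 2:
Births: 2509 × 0.415 = 1041, 15231 × 0.312 = 4752 — total 5793
Band 2: 9365 × 0.965 = 9037
Band 3: 2509 × 0.964 = 2419
Band 4: 15231 × 0.959 = 14607
Band 5: 8631 × 0.939 + 8962 × 0.4 = 8105 + 3585 = 11690
Net migration: Band 5 − 550 → 11140
Giving 5793 / 9037 / 2419 / 14607 / 11140.
Scenario A total after 2 periods: 42996
Scenario B projection —
Period 1:
Births: 15800 × 0.365 = 5767, 9000 × 0.312 = 2808 — total 8575
Band 2: 2600 × 0.965 = 2509
Band 3: 15800 × 0.964 = 15231
Band 4: 9000 × 0.959 = 8631
Band 5: 8000 × 0.939 + 5000 × 0.4 = 7512 + 2000 = 9512
Net migration: Band 5 − 550 → 8962
Giving 8575 / 2509 / 15231 / 8631 / 8962.
Period 2:
Births: 2509 × 0.365 = 916, 15231 × 0.312 = 4752 — total 5668
Band 2: 8575 × 0.965 = 8275
Band 3: 2509 × 0.964 = 2419
Band 4: 15231 × 0.959 = 14607
Band 5: 8631 × 0.939 + 8962 × 0.4 = 8105 + 3585 = 11690
Net migration: Band 5 − 550 → 11140
Giving 5668 / 8275 / 2419 / 14607 / 11140.
Scenario B total after 2 periods: 42109
Difference B − A = 42109 − 42996 = -887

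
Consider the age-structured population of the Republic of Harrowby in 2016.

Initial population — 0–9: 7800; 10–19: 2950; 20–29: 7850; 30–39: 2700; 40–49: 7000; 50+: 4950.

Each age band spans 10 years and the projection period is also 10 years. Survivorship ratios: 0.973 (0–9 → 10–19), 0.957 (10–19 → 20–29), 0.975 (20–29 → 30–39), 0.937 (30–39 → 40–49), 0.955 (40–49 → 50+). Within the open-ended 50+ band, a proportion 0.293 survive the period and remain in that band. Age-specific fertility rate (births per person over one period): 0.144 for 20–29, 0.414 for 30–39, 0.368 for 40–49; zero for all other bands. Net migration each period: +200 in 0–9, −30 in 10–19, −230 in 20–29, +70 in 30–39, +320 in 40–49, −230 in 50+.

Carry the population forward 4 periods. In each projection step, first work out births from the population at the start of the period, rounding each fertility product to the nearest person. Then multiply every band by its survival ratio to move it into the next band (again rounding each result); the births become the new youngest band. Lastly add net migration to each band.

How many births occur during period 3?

4866

Period 1:
Births: 7850 × 0.144 = 1130 ; 2700 × 0.414 = 1118 ; 7000 × 0.368 = 2576 → total 4824
10–19: 7800 × 0.973 = 7589
20–29: 2950 × 0.957 = 2823
30–39: 7850 × 0.975 = 7654
40–49: 2700 × 0.937 = 2530
50+: 7000 × 0.955 + 4950 × 0.293 = 6685 + 1450 = 8135
Net migration: 0–9 + 200 → 5024; 10–19 − 30 → 7559; 20–29 − 230 → 2593; 30–39 + 70 → 7724; 40–49 + 320 → 2850; 50+ − 230 → 7905
Giving 5024 / 7559 / 2593 / 7724 / 2850 / 7905.
Period 2:
Births: 2593 × 0.144 = 373 ; 7724 × 0.414 = 3198 ; 2850 × 0.368 = 1049 → total 4620
10–19: 5024 × 0.973 = 4888
20–29: 7559 × 0.957 = 7234
30–39: 2593 × 0.975 = 2528
40–49: 7724 × 0.937 = 7237
50+: 2850 × 0.955 + 7905 × 0.293 = 2722 + 2316 = 5038
Net migration: 0–9 + 200 → 4820; 10–19 − 30 → 4858; 20–29 − 230 → 7004; 30–39 + 70 → 2598; 40–49 + 320 → 7557; 50+ − 230 → 4808
Giving 4820 / 4858 / 7004 / 2598 / 7557 / 4808.
Period 3:
Births: 7004 × 0.144 = 1009 ; 2598 × 0.414 = 1076 ; 7557 × 0.368 = 2781 → total 4866
10–19: 4820 × 0.973 = 4690
20–29: 4858 × 0.957 = 4649
30–39: 7004 × 0.975 = 6829
40–49: 2598 × 0.937 = 2434
50+: 7557 × 0.955 + 4808 × 0.293 = 7217 + 1409 = 8626
Net migration: 0–9 + 200 → 5066; 10–19 − 30 → 4660; 20–29 − 230 → 4419; 30–39 + 70 → 6899; 40–49 + 320 → 2754; 50+ − 230 → 8396
Giving 5066 / 4660 / 4419 / 6899 / 2754 / 8396.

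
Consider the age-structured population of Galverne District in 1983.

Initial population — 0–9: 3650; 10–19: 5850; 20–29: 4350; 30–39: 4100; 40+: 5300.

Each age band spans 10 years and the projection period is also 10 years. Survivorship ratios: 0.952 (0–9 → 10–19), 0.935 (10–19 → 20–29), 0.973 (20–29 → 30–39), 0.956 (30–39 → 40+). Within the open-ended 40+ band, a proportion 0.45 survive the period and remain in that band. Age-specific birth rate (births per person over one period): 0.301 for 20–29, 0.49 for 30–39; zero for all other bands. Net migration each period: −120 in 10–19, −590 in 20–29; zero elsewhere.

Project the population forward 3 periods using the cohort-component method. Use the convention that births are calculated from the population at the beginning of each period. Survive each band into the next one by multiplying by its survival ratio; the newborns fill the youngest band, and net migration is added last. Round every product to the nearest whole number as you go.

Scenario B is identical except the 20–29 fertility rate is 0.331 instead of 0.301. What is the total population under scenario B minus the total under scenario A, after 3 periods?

(Bands numbered youngest = 1 to oldest = 5.)
Period 1.
Births: 4350 * 0.301 = 1309 ; 4100 * 0.49 = 2009 → total 3318
Band 2: 3650 * 0.952 = 3475
Band 3: 5850 * 0.935 = 5470
Band 4: 4350 * 0.973 = 4233
Band 5: 4100 * 0.956 + 5300 * 0.45 = 3920 + 2385 = 6305
Net migration: Band 2 − 120 → 3355; Band 3 − 590 → 4880
Population now: 0–9=3318, 10–19=3355, 20–29=4880, 30–39=4233, 40+=6305
Period 2.
Births: 4880 * 0.301 = 1469 ; 4233 * 0.49 = 2074 → total 3543
Band 2: 3318 * 0.952 = 3159
Band 3: 3355 * 0.935 = 3137
Band 4: 4880 * 0.973 = 4748
Band 5: 4233 * 0.956 + 6305 * 0.45 = 4047 + 2837 = 6884
Net migration: Band 2 − 120 → 3039; Band 3 − 590 → 2547
Population now: 0–9=3543, 10–19=3039, 20–29=2547, 30–39=4748, 40+=6884
Period 3.
Births: 2547 * 0.301 = 767 ; 4748 * 0.49 = 2327 → total 3094
Band 2: 3543 * 0.952 = 3373
Band 3: 3039 * 0.935 = 2841
Band 4: 2547 * 0.973 = 2478
Band 5: 4748 * 0.956 + 6884 * 0.45 = 4539 + 3098 = 7637
Net migration: Band 2 − 120 → 3253; Band 3 − 590 → 2251
Population now: 0–9=3094, 10–19=3253, 20–29=2251, 30–39=2478, 40+=7637
Scenario A total after 3 periods: 18713
Scenario B projection —
Period 1.
Births: 4350 * 0.331 = 1440 ; 4100 * 0.49 = 2009 → total 3449
Band 2: 3650 * 0.952 = 3475
Band 3: 5850 * 0.935 = 5470
Band 4: 4350 * 0.973 = 4233
Band 5: 4100 * 0.956 + 5300 * 0.45 = 3920 + 2385 = 6305
Net migration: Band 2 − 120 → 3355; Band 3 − 590 → 4880
Population now: 0–9=3449, 10–19=3355, 20–29=4880, 30–39=4233, 40+=6305
Period 2.
Births: 4880 * 0.331 = 1615 ; 4233 * 0.49 = 2074 → total 3689
Band 2: 3449 * 0.952 = 3283
Band 3: 3355 * 0.935 = 3137
Band 4: 4880 * 0.973 = 4748
Band 5: 4233 * 0.956 + 6305 * 0.45 = 4047 + 2837 = 6884
Net migration: Band 2 − 120 → 3163; Band 3 − 590 → 2547
Population now: 0–9=3689, 10–19=3163, 20–29=2547, 30–39=4748, 40+=6884
Period 3.
Births: 2547 * 0.331 = 843 ; 4748 * 0.49 = 2327 → total 3170
Band 2: 3689 * 0.952 = 3512
Band 3: 3163 * 0.935 = 2957
Band 4: 2547 * 0.973 = 2478
Band 5: 4748 * 0.956 + 6884 * 0.45 = 4539 + 3098 = 7637
Net migration: Band 2 − 120 → 3392; Band 3 − 590 → 2367
Population now: 0–9=3170, 10–19=3392, 20–29=2367, 30–39=2478, 40+=7637
Scenario B total after 3 periods: 19044
Difference B − A = 19044 − 18713 = 331

331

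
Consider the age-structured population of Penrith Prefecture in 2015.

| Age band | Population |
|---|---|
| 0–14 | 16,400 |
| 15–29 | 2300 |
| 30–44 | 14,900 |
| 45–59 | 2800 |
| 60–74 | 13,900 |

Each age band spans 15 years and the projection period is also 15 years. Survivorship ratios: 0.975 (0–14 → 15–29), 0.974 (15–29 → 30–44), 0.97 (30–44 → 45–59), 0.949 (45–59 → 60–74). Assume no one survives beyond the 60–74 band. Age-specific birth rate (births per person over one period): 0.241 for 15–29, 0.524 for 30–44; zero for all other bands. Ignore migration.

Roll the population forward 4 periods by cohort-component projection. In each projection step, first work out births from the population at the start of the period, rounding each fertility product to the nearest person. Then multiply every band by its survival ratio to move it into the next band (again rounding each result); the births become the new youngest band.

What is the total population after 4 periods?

— Period 1 —
Births: 2300 × 0.241 = 554  |  14900 × 0.524 = 7808 ⇒ total 8362
15–29: 16400 × 0.975 = 15990
30–44: 2300 × 0.974 = 2240
45–59: 14900 × 0.97 = 14453
60–74: 2800 × 0.949 = 2657
End of period: [8362, 15990, 2240, 14453, 2657]
— Period 2 —
Births: 15990 × 0.241 = 3854  |  2240 × 0.524 = 1174 ⇒ total 5028
15–29: 8362 × 0.975 = 8153
30–44: 15990 × 0.974 = 15574
45–59: 2240 × 0.97 = 2173
60–74: 14453 × 0.949 = 13716
End of period: [5028, 8153, 15574, 2173, 13716]
— Period 3 —
Births: 8153 × 0.241 = 1965  |  15574 × 0.524 = 8161 ⇒ total 10126
15–29: 5028 × 0.975 = 4902
30–44: 8153 × 0.974 = 7941
45–59: 15574 × 0.97 = 15107
60–74: 2173 × 0.949 = 2062
End of period: [10126, 4902, 7941, 15107, 2062]
— Period 4 —
Births: 4902 × 0.241 = 1181  |  7941 × 0.524 = 4161 ⇒ total 5342
15–29: 10126 × 0.975 = 9873
30–44: 4902 × 0.974 = 4775
45–59: 7941 × 0.97 = 7703
60–74: 15107 × 0.949 = 14337
End of period: [5342, 9873, 4775, 7703, 14337]
Total after period 4: 5342 + 9873 + 4775 + 7703 + 14337 = 42030

42030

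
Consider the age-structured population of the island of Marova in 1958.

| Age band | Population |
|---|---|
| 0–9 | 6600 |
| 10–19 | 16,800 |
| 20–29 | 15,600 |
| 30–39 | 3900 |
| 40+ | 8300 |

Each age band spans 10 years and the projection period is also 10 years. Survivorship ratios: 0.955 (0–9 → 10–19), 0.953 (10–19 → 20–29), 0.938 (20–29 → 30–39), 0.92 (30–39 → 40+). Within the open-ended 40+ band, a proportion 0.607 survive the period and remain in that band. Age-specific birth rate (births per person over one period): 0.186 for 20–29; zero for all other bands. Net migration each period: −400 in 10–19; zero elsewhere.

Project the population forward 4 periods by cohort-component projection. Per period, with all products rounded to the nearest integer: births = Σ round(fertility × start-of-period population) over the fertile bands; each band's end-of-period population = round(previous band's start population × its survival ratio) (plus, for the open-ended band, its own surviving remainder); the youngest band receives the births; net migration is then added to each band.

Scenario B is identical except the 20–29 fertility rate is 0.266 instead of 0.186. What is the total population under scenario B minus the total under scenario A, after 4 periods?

3145

Let band 1 be 0–9 through band 5 = 40+.
After projecting period 1:
Births: 15600 * 0.186 = 2902
Band 2: 6600 * 0.955 = 6303
Band 3: 16800 * 0.953 = 16010
Band 4: 15600 * 0.938 = 14633
Band 5: 3900 * 0.92 + 8300 * 0.607 = 3588 + 5038 = 8626
Net migration: Band 2 − 400 → 5903
Giving 2902 / 5903 / 16010 / 14633 / 8626.
After projecting period 2:
Births: 16010 * 0.186 = 2978
Band 2: 2902 * 0.955 = 2771
Band 3: 5903 * 0.953 = 5626
Band 4: 16010 * 0.938 = 15017
Band 5: 14633 * 0.92 + 8626 * 0.607 = 13462 + 5236 = 18698
Net migration: Band 2 − 400 → 2371
Giving 2978 / 2371 / 5626 / 15017 / 18698.
After projecting period 3:
Births: 5626 * 0.186 = 1046
Band 2: 2978 * 0.955 = 2844
Band 3: 2371 * 0.953 = 2260
Band 4: 5626 * 0.938 = 5277
Band 5: 15017 * 0.92 + 18698 * 0.607 = 13816 + 11350 = 25166
Net migration: Band 2 − 400 → 2444
Giving 1046 / 2444 / 2260 / 5277 / 25166.
After projecting period 4:
Births: 2260 * 0.186 = 420
Band 2: 1046 * 0.955 = 999
Band 3: 2444 * 0.953 = 2329
Band 4: 2260 * 0.938 = 2120
Band 5: 5277 * 0.92 + 25166 * 0.607 = 4855 + 15276 = 20131
Net migration: Band 2 − 400 → 599
Giving 420 / 599 / 2329 / 2120 / 20131.
Scenario A total after 4 periods: 25599
Scenario B projection —
After projecting period 1:
Births: 15600 * 0.266 = 4150
Band 2: 6600 * 0.955 = 6303
Band 3: 16800 * 0.953 = 16010
Band 4: 15600 * 0.938 = 14633
Band 5: 3900 * 0.92 + 8300 * 0.607 = 3588 + 5038 = 8626
Net migration: Band 2 − 400 → 5903
Giving 4150 / 5903 / 16010 / 14633 / 8626.
After projecting period 2:
Births: 16010 * 0.266 = 4259
Band 2: 4150 * 0.955 = 3963
Band 3: 5903 * 0.953 = 5626
Band 4: 16010 * 0.938 = 15017
Band 5: 14633 * 0.92 + 8626 * 0.607 = 13462 + 5236 = 18698
Net migration: Band 2 − 400 → 3563
Giving 4259 / 3563 / 5626 / 15017 / 18698.
After projecting period 3:
Births: 5626 * 0.266 = 1497
Band 2: 4259 * 0.955 = 4067
Band 3: 3563 * 0.953 = 3396
Band 4: 5626 * 0.938 = 5277
Band 5: 15017 * 0.92 + 18698 * 0.607 = 13816 + 11350 = 25166
Net migration: Band 2 − 400 → 3667
Giving 1497 / 3667 / 3396 / 5277 / 25166.
After projecting period 4:
Births: 3396 * 0.266 = 903
Band 2: 1497 * 0.955 = 1430
Band 3: 3667 * 0.953 = 3495
Band 4: 3396 * 0.938 = 3185
Band 5: 5277 * 0.92 + 25166 * 0.607 = 4855 + 15276 = 20131
Net migration: Band 2 − 400 → 1030
Giving 903 / 1030 / 3495 / 3185 / 20131.
Scenario B total after 4 periods: 28744
Difference B − A = 28744 − 25599 = 3145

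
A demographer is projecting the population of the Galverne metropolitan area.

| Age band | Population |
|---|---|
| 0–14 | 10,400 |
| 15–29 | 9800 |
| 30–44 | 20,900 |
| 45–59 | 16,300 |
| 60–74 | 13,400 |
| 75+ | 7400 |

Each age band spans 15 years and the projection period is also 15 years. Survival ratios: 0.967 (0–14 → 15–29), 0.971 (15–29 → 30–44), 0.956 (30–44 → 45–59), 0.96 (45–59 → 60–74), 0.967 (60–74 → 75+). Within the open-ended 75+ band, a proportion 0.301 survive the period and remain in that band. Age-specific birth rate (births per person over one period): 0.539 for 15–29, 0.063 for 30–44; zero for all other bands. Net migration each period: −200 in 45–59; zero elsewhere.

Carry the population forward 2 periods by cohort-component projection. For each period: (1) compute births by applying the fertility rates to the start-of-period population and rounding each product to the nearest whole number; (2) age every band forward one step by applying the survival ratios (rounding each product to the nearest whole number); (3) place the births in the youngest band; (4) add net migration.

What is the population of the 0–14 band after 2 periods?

6021

Period 1:
Births: 9800 × 0.539 = 5282 ; 20900 × 0.063 = 1317 — total 6599
15–29: 10400 × 0.967 = 10057
30–44: 9800 × 0.971 = 9516
45–59: 20900 × 0.956 = 19980
60–74: 16300 × 0.96 = 15648
75+: 13400 × 0.967 + 7400 × 0.301 = 12958 + 2227 = 15185
Net migration: 45–59 − 200 → 19780
Giving 6599 / 10057 / 9516 / 19780 / 15648 / 15185.
Period 2:
Births: 10057 × 0.539 = 5421 ; 9516 × 0.063 = 600 — total 6021
15–29: 6599 × 0.967 = 6381
30–44: 10057 × 0.971 = 9765
45–59: 9516 × 0.956 = 9097
60–74: 19780 × 0.96 = 18989
75+: 15648 × 0.967 + 15185 × 0.301 = 15132 + 4571 = 19703
Net migration: 45–59 − 200 → 8897
Giving 6021 / 6381 / 9765 / 8897 / 18989 / 19703.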